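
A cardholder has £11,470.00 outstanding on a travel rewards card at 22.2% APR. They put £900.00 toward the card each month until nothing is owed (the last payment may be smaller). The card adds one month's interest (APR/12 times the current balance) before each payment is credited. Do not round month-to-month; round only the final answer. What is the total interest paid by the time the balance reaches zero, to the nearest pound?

£1,734

Monthly rate r = 22.2%/12 = 1.85% = 0.0185.
Payoff takes n = ⌈−ln(1 − rB₀/P)/ln(1+r)⌉ = ⌈14.669⌉ = 15 payments; the last is £603.56.
Total paid = 14·£900.00 + £603.56 = £13,203.56.
Total interest = total paid − principal = £13,203.56 − £11,470.00 = £1,733.56.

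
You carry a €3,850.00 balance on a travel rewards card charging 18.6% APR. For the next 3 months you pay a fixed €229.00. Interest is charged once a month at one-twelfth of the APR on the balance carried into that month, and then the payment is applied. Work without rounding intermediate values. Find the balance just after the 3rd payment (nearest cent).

Monthly rate r = 18.6%/12 = 1.55% = 0.0155.
Each month: B ← B·(1+r) − €229.00.
Month 1: interest €59.68; balance after payment €3,680.68.
Month 2: interest €57.05; balance after payment €3,508.73.
Month 3: interest €54.39; balance after payment €3,334.11.

€3,334.11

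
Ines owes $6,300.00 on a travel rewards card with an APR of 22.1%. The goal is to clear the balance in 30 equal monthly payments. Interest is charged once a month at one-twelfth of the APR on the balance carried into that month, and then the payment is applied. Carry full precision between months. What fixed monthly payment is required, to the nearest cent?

Monthly rate r = 22.1%/12 = 1.84167% = 0.0184167.
Level-payment amortization: P = B₀·r / (1 − (1+r)^(−n)) = 6300.00·0.0184167 / (1 − 1.01842^(−30)).
Denominator 1 − (1+r)^(−30) = 0.421590978.
P = 116.025 / 0.421590978 ≈ 275.21.

$275.21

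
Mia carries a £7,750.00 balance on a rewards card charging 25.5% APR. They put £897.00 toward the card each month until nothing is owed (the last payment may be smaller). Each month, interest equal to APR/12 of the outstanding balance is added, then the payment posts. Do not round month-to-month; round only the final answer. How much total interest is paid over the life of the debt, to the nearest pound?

£905

Monthly rate r = 25.5%/12 = 2.125% = 0.02125.
Payoff takes n = ⌈−ln(1 − rB₀/P)/ln(1+r)⌉ = ⌈9.647⌉ = 10 payments; the last is £582.41.
Total paid = 9·£897.00 + £582.41 = £8,655.41.
Total interest = total paid − principal = £8,655.41 − £7,750.00 = £905.41.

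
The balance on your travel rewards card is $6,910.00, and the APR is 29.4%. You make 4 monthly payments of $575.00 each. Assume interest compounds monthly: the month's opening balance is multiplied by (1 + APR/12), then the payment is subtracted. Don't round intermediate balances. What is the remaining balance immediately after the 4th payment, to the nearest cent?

$5,226.56

Monthly rate r = 29.4%/12 = 2.45% = 0.0245.
Each month: B ← B·(1+r) − $575.00.
Month 1: interest $169.29; balance after payment $6,504.30.
Month 2: interest $159.36; balance after payment $6,088.65.
Month 3: interest $149.17; balance after payment $5,662.82.
Month 4: interest $138.74; balance after payment $5,226.56.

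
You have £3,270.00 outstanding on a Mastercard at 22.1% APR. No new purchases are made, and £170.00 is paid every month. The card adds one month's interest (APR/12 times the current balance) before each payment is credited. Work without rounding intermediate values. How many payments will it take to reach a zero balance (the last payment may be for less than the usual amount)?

24 months

Monthly rate r = 22.1%/12 = 1.84167% = 0.0184167.
Recurrence: B ← B·(1+r) − £170.00.
Month 1: interest £60.22; balance after payment £3,160.22.
Month 2: interest £58.20; balance after payment £3,048.42.
Closed form: n = −ln(1 − rB₀/P)/ln(1+r) = −ln(0.64575)/ln(1.01842) ≈ 23.965, so the balance reaches zero during payment 24.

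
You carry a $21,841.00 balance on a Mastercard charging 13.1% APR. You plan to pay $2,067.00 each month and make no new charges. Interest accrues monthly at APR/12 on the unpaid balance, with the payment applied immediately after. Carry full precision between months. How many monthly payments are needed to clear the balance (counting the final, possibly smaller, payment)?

Monthly rate r = 13.1%/12 = 1.09167% = 0.0109167.
Recurrence: B ← B·(1+r) − $2,067.00.
Month 1: interest $238.43; balance after payment $20,012.43.
Month 2: interest $218.47; balance after payment $18,163.90.
Closed form: n = −ln(1 − rB₀/P)/ln(1+r) = −ln(0.88465)/ln(1.01092) ≈ 11.288, so the balance reaches zero during payment 12.

12 payments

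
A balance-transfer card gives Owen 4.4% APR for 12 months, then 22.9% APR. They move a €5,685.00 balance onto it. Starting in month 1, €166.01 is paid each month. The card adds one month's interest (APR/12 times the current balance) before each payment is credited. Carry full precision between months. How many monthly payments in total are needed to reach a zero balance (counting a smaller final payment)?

44 months

Promo months 1–12 at r₀ = 4.4%/12 = 0.00366667; months 13+ at r₁ = 22.9%/12 = 0.0190833.
After month 12: iterate B ← B·(1+r₀) − €166.01 for 12 months → €3,907.46.
Then at r₁ with €166.01/mo: n₂ = −ln(1 − r₁·B/P)/ln(1+r₁) ≈ 31.55 → 32 more payments.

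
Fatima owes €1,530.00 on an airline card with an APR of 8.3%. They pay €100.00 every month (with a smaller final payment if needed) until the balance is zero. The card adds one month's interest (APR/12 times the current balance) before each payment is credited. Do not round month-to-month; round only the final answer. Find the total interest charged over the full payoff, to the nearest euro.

€93

Monthly rate r = 8.3%/12 = 0.691667% = 0.00691667.
Payoff takes n = ⌈−ln(1 − rB₀/P)/ln(1+r)⌉ = ⌈16.227⌉ = 17 payments; the last is €22.81.
Total paid = 16·€100.00 + €22.81 = €1,622.81.
Total interest = total paid − principal = €1,622.81 − €1,530.00 = €92.81.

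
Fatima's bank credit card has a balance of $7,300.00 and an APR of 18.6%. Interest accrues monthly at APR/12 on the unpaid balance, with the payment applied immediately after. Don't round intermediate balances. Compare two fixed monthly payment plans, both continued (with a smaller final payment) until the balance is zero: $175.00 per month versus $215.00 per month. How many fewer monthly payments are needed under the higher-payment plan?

Monthly rate r = 18.6%/12 = 1.55% = 0.0155.
At $175.00/mo: n = ⌈−ln(1 − rB₀/P)/ln(1+r)⌉ = 68 payments (last $108.86); total interest = total paid − $7,300.00 = $4,533.86.
At $215.00/mo: 49 payments (last $124.03); total interest $3,144.03.
Payments saved = 68 − 49 = 19.

19 fewer payments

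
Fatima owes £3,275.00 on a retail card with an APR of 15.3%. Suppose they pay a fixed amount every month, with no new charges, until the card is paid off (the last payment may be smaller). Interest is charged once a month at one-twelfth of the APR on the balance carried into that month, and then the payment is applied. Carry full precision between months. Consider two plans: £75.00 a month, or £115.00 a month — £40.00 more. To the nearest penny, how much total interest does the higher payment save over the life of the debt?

Monthly rate r = 15.3%/12 = 1.275% = 0.01275.
At £75.00/mo: n = ⌈−ln(1 − rB₀/P)/ln(1+r)⌉ = 65 payments (last £16.54); total interest = total paid − £3,275.00 = £1,541.54.
At £115.00/mo: 36 payments (last £70.16); total interest £820.16.
Interest saved = £1,541.54 − £820.16 = £721.38.

£721.38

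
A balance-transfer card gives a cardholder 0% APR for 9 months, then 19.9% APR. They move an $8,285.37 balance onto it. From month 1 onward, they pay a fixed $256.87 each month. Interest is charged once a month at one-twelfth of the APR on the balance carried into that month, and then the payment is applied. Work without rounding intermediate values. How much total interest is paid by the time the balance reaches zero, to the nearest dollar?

Promo months 1–9 at r₀ = 0%/12 = 0; months 10+ at r₁ = 19.9%/12 = 0.0165833.
After month 9 (no interest yet): B = $8,285.37 − 9·$256.87 = $5,973.54.
Then at r₁ with $256.87/mo: n₂ = −ln(1 − r₁·B/P)/ln(1+r₁) ≈ 29.62 → 30 more payments.
Total paid = 38·$256.87 + $160.01 = $9,921.07; interest = $9,921.07 − $8,285.37 = $1,635.70.

$1,636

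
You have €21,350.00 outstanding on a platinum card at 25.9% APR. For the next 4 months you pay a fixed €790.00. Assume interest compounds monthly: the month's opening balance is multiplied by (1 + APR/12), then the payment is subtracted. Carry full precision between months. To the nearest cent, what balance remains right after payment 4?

Monthly rate r = 25.9%/12 = 2.15833% = 0.0215833.
Each month: B ← B·(1+r) − €790.00.
Month 1: interest €460.80; balance after payment €21,020.80.
Month 2: interest €453.70; balance after payment €20,684.50.
Month 3: interest €446.44; balance after payment €20,340.94.
Month 4: interest €439.03; balance after payment €19,989.97.

€19,989.97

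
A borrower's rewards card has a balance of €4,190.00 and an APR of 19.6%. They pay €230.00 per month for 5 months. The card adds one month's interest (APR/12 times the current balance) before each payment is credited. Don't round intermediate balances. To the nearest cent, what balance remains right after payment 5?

€3,355.36

Monthly rate r = 19.6%/12 = 1.63333% = 0.0163333.
Each month: B ← B·(1+r) − €230.00.
Month 1: interest €68.44; balance after payment €4,028.44.
Month 2: interest €65.80; balance after payment €3,864.23.
Month 3: interest €63.12; balance after payment €3,697.35.
Month 4: interest €60.39; balance after payment €3,527.74.
Month 5: interest €57.62; balance after payment €3,355.36.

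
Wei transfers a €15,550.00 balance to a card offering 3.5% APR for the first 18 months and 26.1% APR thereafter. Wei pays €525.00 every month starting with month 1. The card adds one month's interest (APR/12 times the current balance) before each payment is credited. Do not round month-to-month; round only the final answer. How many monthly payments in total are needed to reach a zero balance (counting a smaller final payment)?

Promo months 1–18 at r₀ = 3.5%/12 = 0.00291667; months 19+ at r₁ = 26.1%/12 = 0.02175.
After month 18: iterate B ← B·(1+r₀) − €525.00 for 18 months → €6,698.97.
Then at r₁ with €525.00/mo: n₂ = −ln(1 − r₁·B/P)/ln(1+r₁) ≈ 15.11 → 16 more payments.

34 months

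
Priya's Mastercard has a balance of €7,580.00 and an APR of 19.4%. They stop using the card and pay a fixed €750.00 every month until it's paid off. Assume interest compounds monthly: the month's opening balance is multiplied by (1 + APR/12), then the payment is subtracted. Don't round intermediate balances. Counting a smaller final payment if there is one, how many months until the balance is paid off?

Monthly rate r = 19.4%/12 = 1.61667% = 0.0161667.
Recurrence: B ← B·(1+r) − €750.00.
Month 1: interest €122.54; balance after payment €6,952.54.
Month 2: interest €112.40; balance after payment €6,314.94.
Closed form: n = −ln(1 − rB₀/P)/ln(1+r) = −ln(0.83661)/ln(1.01617) ≈ 11.124, so the balance reaches zero during payment 12.

12 payments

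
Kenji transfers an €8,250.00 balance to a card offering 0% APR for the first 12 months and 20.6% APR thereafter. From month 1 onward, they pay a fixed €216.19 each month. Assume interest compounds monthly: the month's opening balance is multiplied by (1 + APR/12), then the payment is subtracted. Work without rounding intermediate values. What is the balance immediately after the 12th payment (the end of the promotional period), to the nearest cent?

Promo months 1–12 at r₀ = 0%/12 = 0; months 13+ at r₁ = 20.6%/12 = 0.0171667.
After month 12 (no interest yet): B = €8,250.00 − 12·€216.19 = €5,655.72.

€5,655.72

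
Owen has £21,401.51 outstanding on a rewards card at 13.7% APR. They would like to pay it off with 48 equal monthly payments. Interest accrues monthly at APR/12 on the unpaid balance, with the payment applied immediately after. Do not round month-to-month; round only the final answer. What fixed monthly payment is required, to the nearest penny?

Monthly rate r = 13.7%/12 = 1.14167% = 0.0114167.
Level-payment amortization: P = B₀·r / (1 − (1+r)^(−n)) = 21401.51·0.0114167 / (1 − 1.01142^(−48)).
Denominator 1 − (1+r)^(−48) = 0.420097585.
P = 244.334 / 0.420097585 ≈ 581.61.

£581.61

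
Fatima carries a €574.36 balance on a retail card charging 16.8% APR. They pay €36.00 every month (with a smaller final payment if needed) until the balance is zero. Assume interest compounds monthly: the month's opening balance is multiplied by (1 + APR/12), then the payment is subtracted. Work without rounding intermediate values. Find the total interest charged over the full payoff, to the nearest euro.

Monthly rate r = 16.8%/12 = 1.4% = 0.014.
Payoff takes n = ⌈−ln(1 − rB₀/P)/ln(1+r)⌉ = ⌈18.182⌉ = 19 payments; the last is €6.59.
Total paid = 18·€36.00 + €6.59 = €654.59.
Total interest = total paid − principal = €654.59 − €574.36 = €80.23.

€80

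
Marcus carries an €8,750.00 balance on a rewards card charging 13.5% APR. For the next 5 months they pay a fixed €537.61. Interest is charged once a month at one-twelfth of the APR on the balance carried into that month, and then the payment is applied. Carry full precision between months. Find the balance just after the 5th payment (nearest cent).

Monthly rate r = 13.5%/12 = 1.125% = 0.01125.
Each month: B ← B·(1+r) − €537.61.
Month 1: interest €98.44; balance after payment €8,310.83.
Month 2: interest €93.50; balance after payment €7,866.71.
Month 3: interest €88.50; balance after payment €7,417.60.
Month 4: interest €83.45; balance after payment €6,963.44.
Month 5: interest €78.34; balance after payment €6,504.17.

€6,504.17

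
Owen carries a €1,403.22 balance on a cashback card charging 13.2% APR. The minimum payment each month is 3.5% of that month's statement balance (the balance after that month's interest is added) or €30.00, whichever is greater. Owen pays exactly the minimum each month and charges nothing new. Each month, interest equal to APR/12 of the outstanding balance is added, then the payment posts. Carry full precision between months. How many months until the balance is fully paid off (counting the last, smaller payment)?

Monthly rate r = 13.2%/12 = 1.1% = 0.011.
While 3.5% of the post-interest balance exceeds €30.00, each month B ← (B·(1+r))·(1 − 0.035), i.e. B shrinks by the factor (1+r)·0.965 = 0.97561.
This holds for months 1–21. Entering month 22 the balance is €835.55; 3.5% of the post-interest balance is now below €30.00, so the flat €30.00 minimum applies from here.
From month 22 a fixed €30.00 at rate r clears €835.55 in 34 more payments. Total: 21 + 34 = 55 months.

55 months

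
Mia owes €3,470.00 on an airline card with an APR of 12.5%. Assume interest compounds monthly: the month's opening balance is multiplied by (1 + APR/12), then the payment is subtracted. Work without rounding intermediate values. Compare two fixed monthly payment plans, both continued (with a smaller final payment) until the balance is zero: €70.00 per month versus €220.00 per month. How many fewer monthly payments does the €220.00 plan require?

Monthly rate r = 12.5%/12 = 1.04167% = 0.0104167.
At €70.00/mo: n = ⌈−ln(1 − rB₀/P)/ln(1+r)⌉ = 71 payments (last €7.04); total interest = total paid − €3,470.00 = €1,437.04.
At €220.00/mo: 18 payments (last €70.67); total interest €340.67.
Payments saved = 71 − 18 = 53.

53 fewer payments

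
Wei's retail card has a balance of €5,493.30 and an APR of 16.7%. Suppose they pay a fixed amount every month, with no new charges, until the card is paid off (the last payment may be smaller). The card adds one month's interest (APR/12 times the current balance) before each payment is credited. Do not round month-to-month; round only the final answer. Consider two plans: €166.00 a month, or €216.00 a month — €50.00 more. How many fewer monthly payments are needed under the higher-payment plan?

Monthly rate r = 16.7%/12 = 1.39167% = 0.0139167.
At €166.00/mo: n = ⌈−ln(1 − rB₀/P)/ln(1+r)⌉ = 45 payments (last €109.10); total interest = total paid − €5,493.30 = €1,919.80.
At €216.00/mo: 32 payments (last €131.67); total interest €1,334.37.
Payments saved = 45 − 32 = 13.

13 fewer payments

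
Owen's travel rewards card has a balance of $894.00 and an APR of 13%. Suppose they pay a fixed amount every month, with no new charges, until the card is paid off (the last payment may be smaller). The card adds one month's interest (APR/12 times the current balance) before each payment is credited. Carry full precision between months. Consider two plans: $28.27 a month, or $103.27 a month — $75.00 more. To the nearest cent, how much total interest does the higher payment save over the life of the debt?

Monthly rate r = 13%/12 = 1.08333% = 0.0108333.
At $28.27/mo: n = ⌈−ln(1 − rB₀/P)/ln(1+r)⌉ = 39 payments (last $26.23); total interest = total paid − $894.00 = $206.49.
At $103.27/mo: 10 payments (last $14.45); total interest $49.88.
Interest saved = $206.49 − $49.88 = $156.61.

$156.61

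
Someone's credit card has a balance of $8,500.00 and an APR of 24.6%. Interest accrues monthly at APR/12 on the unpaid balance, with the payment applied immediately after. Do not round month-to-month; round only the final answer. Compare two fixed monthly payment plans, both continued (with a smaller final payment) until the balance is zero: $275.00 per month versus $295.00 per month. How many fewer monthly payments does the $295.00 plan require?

5 fewer payments

Monthly rate r = 24.6%/12 = 2.05% = 0.0205.
At $275.00/mo: n = ⌈−ln(1 − rB₀/P)/ln(1+r)⌉ = 50 payments (last $133.32); total interest = total paid − $8,500.00 = $5,108.32.
At $295.00/mo: 45 payments (last $5.49); total interest $4,485.49.
Payments saved = 50 − 45 = 5.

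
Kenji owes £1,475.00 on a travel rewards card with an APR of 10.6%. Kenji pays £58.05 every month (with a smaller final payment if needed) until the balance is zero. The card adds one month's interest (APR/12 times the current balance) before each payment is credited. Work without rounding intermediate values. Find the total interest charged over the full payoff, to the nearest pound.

Monthly rate r = 10.6%/12 = 0.883333% = 0.00883333.
Payoff takes n = ⌈−ln(1 − rB₀/P)/ln(1+r)⌉ = ⌈28.902⌉ = 29 payments; the last is £52.38.
Total paid = 28·£58.05 + £52.38 = £1,677.78.
Total interest = total paid − principal = £1,677.78 − £1,475.00 = £202.78.

£203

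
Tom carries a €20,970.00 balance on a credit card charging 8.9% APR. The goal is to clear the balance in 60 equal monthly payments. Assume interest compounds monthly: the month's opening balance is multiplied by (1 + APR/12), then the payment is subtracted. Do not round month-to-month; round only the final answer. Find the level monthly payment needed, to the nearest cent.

Monthly rate r = 8.9%/12 = 0.741667% = 0.00741667.
Level-payment amortization: P = B₀·r / (1 − (1+r)^(−n)) = 20970.00·0.00741667 / (1 − 1.00742^(−60)).
Denominator 1 − (1+r)^(−60) = 0.358122566.
P = 155.528 / 0.358122566 ≈ 434.29.

€434.29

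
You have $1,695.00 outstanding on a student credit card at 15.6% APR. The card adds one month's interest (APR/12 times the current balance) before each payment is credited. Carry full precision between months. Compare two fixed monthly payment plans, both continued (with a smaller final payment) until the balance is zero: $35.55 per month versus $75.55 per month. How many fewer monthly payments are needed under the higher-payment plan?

Monthly rate r = 15.6%/12 = 1.3% = 0.013.
At $35.55/mo: n = ⌈−ln(1 − rB₀/P)/ln(1+r)⌉ = 75 payments (last $31.23); total interest = total paid − $1,695.00 = $966.93.
At $75.55/mo: 27 payments (last $52.81); total interest $322.11.
Payments saved = 75 − 27 = 48.

48 fewer payments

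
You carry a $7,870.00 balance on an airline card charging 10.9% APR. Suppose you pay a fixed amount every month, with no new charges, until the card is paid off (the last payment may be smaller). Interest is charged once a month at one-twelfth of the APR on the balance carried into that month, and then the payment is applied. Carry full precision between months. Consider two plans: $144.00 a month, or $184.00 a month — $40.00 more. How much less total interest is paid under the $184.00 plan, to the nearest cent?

$916.33

Monthly rate r = 10.9%/12 = 0.908333% = 0.00908333.
At $144.00/mo: n = ⌈−ln(1 − rB₀/P)/ln(1+r)⌉ = 76 payments (last $125.19); total interest = total paid − $7,870.00 = $3,055.19.
At $184.00/mo: 55 payments (last $72.86); total interest $2,138.86.
Interest saved = $3,055.19 − $2,138.86 = $916.33.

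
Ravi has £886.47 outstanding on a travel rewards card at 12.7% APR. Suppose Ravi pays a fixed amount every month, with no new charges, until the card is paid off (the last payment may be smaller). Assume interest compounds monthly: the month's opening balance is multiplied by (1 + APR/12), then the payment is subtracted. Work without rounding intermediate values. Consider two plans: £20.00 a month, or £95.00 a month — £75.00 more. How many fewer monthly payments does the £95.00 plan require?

51 fewer payments

Monthly rate r = 12.7%/12 = 1.05833% = 0.0105833.
At £20.00/mo: n = ⌈−ln(1 − rB₀/P)/ln(1+r)⌉ = 61 payments (last £2.86); total interest = total paid − £886.47 = £316.39.
At £95.00/mo: 10 payments (last £83.34); total interest £51.87.
Payments saved = 61 − 10 = 51.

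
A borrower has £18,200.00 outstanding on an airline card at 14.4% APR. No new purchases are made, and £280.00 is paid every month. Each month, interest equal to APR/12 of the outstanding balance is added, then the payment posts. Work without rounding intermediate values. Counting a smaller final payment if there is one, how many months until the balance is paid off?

Monthly rate r = 14.4%/12 = 1.2% = 0.012.
Recurrence: B ← B·(1+r) − £280.00.
Month 1: interest £218.40; balance after payment £18,138.40.
Month 2: interest £217.66; balance after payment £18,076.06.
Closed form: n = −ln(1 − rB₀/P)/ln(1+r) = −ln(0.22)/ln(1.012) ≈ 126.933, so the balance reaches zero during payment 127.

127 months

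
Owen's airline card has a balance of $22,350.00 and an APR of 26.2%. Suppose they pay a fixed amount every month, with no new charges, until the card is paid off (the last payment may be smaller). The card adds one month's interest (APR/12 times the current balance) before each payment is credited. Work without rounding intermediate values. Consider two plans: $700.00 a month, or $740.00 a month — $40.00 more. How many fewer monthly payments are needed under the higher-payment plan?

Monthly rate r = 26.2%/12 = 2.18333% = 0.0218333.
At $700.00/mo: n = ⌈−ln(1 − rB₀/P)/ln(1+r)⌉ = 56 payments (last $211.09); total interest = total paid − $22,350.00 = $16,361.09.
At $740.00/mo: 50 payments (last $645.03); total interest $14,555.03.
Payments saved = 56 − 50 = 6.

6 fewer payments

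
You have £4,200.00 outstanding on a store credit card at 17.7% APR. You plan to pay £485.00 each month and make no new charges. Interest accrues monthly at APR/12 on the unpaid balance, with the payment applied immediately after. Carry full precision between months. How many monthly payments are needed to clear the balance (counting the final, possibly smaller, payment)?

Monthly rate r = 17.7%/12 = 1.475% = 0.01475.
Recurrence: B ← B·(1+r) − £485.00.
Month 1: interest £61.95; balance after payment £3,776.95.
Month 2: interest £55.71; balance after payment £3,347.66.
Closed form: n = −ln(1 − rB₀/P)/ln(1+r) = −ln(0.87227)/ln(1.01475) ≈ 9.333, so the balance reaches zero during payment 10.

10 months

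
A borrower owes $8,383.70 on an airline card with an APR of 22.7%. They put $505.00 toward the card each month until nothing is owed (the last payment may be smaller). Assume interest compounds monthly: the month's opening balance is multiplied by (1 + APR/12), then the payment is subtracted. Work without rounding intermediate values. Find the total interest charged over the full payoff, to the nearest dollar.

$1,774

Monthly rate r = 22.7%/12 = 1.89167% = 0.0189167.
Payoff takes n = ⌈−ln(1 − rB₀/P)/ln(1+r)⌉ = ⌈20.114⌉ = 21 payments; the last is $58.17.
Total paid = 20·$505.00 + $58.17 = $10,158.17.
Total interest = total paid − principal = $10,158.17 − $8,383.70 = $1,774.47.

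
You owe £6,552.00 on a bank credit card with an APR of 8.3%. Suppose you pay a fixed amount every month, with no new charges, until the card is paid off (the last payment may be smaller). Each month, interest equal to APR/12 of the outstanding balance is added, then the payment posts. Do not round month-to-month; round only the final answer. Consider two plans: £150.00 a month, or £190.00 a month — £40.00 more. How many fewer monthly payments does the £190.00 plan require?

Monthly rate r = 8.3%/12 = 0.691667% = 0.00691667.
At £150.00/mo: n = ⌈−ln(1 − rB₀/P)/ln(1+r)⌉ = 53 payments (last £27.92); total interest = total paid − £6,552.00 = £1,275.92.
At £190.00/mo: 40 payments (last £101.17); total interest £959.17.
Payments saved = 53 − 40 = 13.

13 fewer payments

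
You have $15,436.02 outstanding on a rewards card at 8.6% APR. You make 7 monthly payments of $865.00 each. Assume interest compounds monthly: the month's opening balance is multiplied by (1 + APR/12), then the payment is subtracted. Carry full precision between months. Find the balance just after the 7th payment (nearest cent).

Monthly rate r = 8.6%/12 = 0.716667% = 0.00716667.
Each month: B ← B·(1+r) − $865.00.
Month 1: interest $110.62; balance after payment $14,681.64.
Month 2: interest $105.22; balance after payment $13,921.86.
Month 3: interest $99.77; balance after payment $13,156.64.
Month 4: interest $94.29; balance after payment $12,385.93.
Month 5: interest $88.77; balance after payment $11,609.69.
Month 6: interest $83.20; balance after payment $10,827.89.
Month 7: interest $77.60; balance after payment $10,040.49.

$10,040.49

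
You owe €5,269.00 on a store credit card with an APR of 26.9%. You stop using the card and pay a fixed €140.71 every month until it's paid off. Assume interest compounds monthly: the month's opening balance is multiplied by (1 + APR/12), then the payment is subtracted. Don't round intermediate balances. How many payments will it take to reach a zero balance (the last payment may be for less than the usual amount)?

83 payments

Monthly rate r = 26.9%/12 = 2.24167% = 0.0224167.
Recurrence: B ← B·(1+r) − €140.71.
Month 1: interest €118.11; balance after payment €5,246.40.
Month 2: interest €117.61; balance after payment €5,223.30.
Closed form: n = −ln(1 − rB₀/P)/ln(1+r) = −ln(0.16059)/ln(1.02242) ≈ 82.498, so the balance reaches zero during payment 83.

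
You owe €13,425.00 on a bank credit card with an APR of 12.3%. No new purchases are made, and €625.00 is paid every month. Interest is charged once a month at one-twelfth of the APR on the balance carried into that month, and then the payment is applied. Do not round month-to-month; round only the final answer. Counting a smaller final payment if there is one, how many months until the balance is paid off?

Monthly rate r = 12.3%/12 = 1.025% = 0.01025.
Recurrence: B ← B·(1+r) − €625.00.
Month 1: interest €137.61; balance after payment €12,937.61.
Month 2: interest €132.61; balance after payment €12,445.22.
Closed form: n = −ln(1 − rB₀/P)/ln(1+r) = −ln(0.77983)/ln(1.01025) ≈ 24.386, so the balance reaches zero during payment 25.

25 payments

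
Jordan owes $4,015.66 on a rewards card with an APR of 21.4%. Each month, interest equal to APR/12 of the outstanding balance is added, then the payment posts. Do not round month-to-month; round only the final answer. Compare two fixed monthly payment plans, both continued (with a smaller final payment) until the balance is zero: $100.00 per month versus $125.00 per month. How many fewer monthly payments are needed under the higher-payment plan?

Monthly rate r = 21.4%/12 = 1.78333% = 0.0178333.
At $100.00/mo: n = ⌈−ln(1 − rB₀/P)/ln(1+r)⌉ = 72 payments (last $24.01); total interest = total paid − $4,015.66 = $3,108.35.
At $125.00/mo: 49 payments (last $16.26); total interest $2,000.60.
Payments saved = 72 − 49 = 23.

23 fewer payments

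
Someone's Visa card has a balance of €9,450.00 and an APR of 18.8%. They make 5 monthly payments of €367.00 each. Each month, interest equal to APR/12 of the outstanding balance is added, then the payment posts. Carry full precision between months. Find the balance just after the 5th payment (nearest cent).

€8,320.41

Monthly rate r = 18.8%/12 = 1.56667% = 0.0156667.
Each month: B ← B·(1+r) − €367.00.
Month 1: interest €148.05; balance after payment €9,231.05.
Month 2: interest €144.62; balance after payment €9,008.67.
Month 3: interest €141.14; balance after payment €8,782.81.
Month 4: interest €137.60; balance after payment €8,553.40.
Month 5: interest €134.00; balance after payment €8,320.41.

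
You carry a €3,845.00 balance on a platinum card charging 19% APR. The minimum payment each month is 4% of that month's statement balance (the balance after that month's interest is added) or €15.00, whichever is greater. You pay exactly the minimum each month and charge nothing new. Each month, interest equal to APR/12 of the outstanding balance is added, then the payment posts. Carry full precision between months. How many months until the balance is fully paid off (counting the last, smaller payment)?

Monthly rate r = 19%/12 = 1.58333% = 0.0158333.
While 4% of the post-interest balance exceeds €15.00, each month B ← (B·(1+r))·(1 − 0.04), i.e. B shrinks by the factor (1+r)·0.96 = 0.9752.
This holds for months 1–94. Entering month 95 the balance is €362.83; 4% of the post-interest balance is now below €15.00, so the flat €15.00 minimum applies from here.
From month 95 a fixed €15.00 at rate r clears €362.83 in 31 more payments. Total: 94 + 31 = 125 months.

125 months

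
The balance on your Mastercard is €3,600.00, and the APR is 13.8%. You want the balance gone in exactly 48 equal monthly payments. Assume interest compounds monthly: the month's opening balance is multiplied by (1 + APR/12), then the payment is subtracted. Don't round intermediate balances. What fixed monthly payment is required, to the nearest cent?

€98.01

Monthly rate r = 13.8%/12 = 1.15% = 0.0115.
Level-payment amortization: P = B₀·r / (1 − (1+r)^(−n)) = 3600.00·0.0115 / (1 − 1.0115^(−48)).
Denominator 1 − (1+r)^(−48) = 0.422386388.
P = 41.4 / 0.422386388 ≈ 98.01.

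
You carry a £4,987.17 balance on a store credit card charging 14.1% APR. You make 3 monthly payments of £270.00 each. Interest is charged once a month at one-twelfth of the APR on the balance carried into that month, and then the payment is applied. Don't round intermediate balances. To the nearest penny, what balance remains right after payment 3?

£4,345.49

Monthly rate r = 14.1%/12 = 1.175% = 0.01175.
Each month: B ← B·(1+r) − £270.00.
Month 1: interest £58.60; balance after payment £4,775.77.
Month 2: interest £56.12; balance after payment £4,561.88.
Month 3: interest £53.60; balance after payment £4,345.49.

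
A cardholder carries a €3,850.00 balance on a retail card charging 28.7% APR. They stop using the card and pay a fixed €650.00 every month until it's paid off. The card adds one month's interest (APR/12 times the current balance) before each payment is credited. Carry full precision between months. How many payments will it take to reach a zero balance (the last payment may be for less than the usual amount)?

Monthly rate r = 28.7%/12 = 2.39167% = 0.0239167.
Recurrence: B ← B·(1+r) − €650.00.
Month 1: interest €92.08; balance after payment €3,292.08.
Month 2: interest €78.74; balance after payment €2,720.81.
Closed form: n = −ln(1 − rB₀/P)/ln(1+r) = −ln(0.85834)/ln(1.02392) ≈ 6.463, so the balance reaches zero during payment 7.

7 months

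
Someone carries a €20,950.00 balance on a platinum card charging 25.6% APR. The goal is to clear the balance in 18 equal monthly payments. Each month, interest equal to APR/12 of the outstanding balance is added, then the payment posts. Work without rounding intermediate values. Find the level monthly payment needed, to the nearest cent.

€1,413.84

Monthly rate r = 25.6%/12 = 2.13333% = 0.0213333.
Level-payment amortization: P = B₀·r / (1 − (1+r)^(−n)) = 20950.00·0.0213333 / (1 − 1.02133^(−18)).
Denominator 1 − (1+r)^(−18) = 0.316112151.
P = 446.933 / 0.316112151 ≈ 1413.84.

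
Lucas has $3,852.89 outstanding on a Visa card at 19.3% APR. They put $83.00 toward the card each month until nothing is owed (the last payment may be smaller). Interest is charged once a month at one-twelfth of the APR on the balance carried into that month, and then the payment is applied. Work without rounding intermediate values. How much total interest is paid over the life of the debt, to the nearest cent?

Monthly rate r = 19.3%/12 = 1.60833% = 0.0160833.
Payoff takes n = ⌈−ln(1 − rB₀/P)/ln(1+r)⌉ = ⌈86.038⌉ = 87 payments; the last is $3.15.
Total paid = 86·$83.00 + $3.15 = $7,141.15.
Total interest = total paid − principal = $7,141.15 − $3,852.89 = $3,288.26.

$3,288.26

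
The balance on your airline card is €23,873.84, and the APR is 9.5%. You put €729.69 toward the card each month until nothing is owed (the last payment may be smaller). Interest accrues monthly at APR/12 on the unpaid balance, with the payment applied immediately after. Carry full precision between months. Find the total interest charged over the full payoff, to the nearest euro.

Monthly rate r = 9.5%/12 = 0.791667% = 0.00791667.
Payoff takes n = ⌈−ln(1 − rB₀/P)/ln(1+r)⌉ = ⌈38.016⌉ = 39 payments; the last is €11.81.
Total paid = 38·€729.69 + €11.81 = €27,740.03.
Total interest = total paid − principal = €27,740.03 − €23,873.84 = €3,866.19.

€3,866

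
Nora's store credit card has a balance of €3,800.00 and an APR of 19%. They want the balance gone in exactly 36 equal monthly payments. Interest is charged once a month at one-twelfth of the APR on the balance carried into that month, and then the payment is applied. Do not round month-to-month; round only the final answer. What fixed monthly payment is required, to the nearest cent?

Monthly rate r = 19%/12 = 1.58333% = 0.0158333.
Level-payment amortization: P = B₀·r / (1 − (1+r)^(−n)) = 3800.00·0.0158333 / (1 − 1.01583^(−36)).
Denominator 1 − (1+r)^(−36) = 0.431943602.
P = 60.1667 / 0.431943602 ≈ 139.29.

€139.29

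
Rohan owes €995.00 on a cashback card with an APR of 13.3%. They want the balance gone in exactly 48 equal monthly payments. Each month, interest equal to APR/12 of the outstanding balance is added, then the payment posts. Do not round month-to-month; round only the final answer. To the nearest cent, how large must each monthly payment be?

Monthly rate r = 13.3%/12 = 1.10833% = 0.0110833.
Level-payment amortization: P = B₀·r / (1 − (1+r)^(−n)) = 995.00·0.0110833 / (1 − 1.01108^(−48)).
Denominator 1 − (1+r)^(−48) = 0.410849398.
P = 11.0279 / 0.410849398 ≈ 26.84.

€26.84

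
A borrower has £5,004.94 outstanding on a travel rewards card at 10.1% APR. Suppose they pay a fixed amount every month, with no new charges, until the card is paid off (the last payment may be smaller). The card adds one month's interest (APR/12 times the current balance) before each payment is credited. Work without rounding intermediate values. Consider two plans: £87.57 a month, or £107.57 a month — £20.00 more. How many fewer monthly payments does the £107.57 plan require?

19 fewer payments

Monthly rate r = 10.1%/12 = 0.841667% = 0.00841667.
At £87.57/mo: n = ⌈−ln(1 − rB₀/P)/ln(1+r)⌉ = 79 payments (last £22.86); total interest = total paid − £5,004.94 = £1,848.38.
At £107.57/mo: 60 payments (last £31.22); total interest £1,372.91.
Payments saved = 79 − 60 = 19.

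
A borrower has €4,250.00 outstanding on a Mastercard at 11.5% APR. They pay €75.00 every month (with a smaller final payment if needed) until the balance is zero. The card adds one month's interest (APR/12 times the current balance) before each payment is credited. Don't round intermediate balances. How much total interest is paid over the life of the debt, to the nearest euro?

€1,909

Monthly rate r = 11.5%/12 = 0.958333% = 0.00958333.
Payoff takes n = ⌈−ln(1 − rB₀/P)/ln(1+r)⌉ = ⌈82.116⌉ = 83 payments; the last is €8.70.
Total paid = 82·€75.00 + €8.70 = €6,158.70.
Total interest = total paid − principal = €6,158.70 − €4,250.00 = €1,908.70.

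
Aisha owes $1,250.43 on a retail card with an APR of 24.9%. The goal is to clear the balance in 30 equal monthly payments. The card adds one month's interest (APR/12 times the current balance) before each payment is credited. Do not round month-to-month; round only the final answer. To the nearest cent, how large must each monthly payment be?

$56.41

Monthly rate r = 24.9%/12 = 2.075% = 0.02075.
Level-payment amortization: P = B₀·r / (1 − (1+r)^(−n)) = 1250.43·0.02075 / (1 − 1.02075^(−30)).
Denominator 1 − (1+r)^(−30) = 0.459969434.
P = 25.9464 / 0.459969434 ≈ 56.41.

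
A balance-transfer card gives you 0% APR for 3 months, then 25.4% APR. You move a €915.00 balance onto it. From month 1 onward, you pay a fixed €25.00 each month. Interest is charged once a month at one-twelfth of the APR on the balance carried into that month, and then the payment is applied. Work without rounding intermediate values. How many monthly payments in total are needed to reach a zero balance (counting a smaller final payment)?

Promo months 1–3 at r₀ = 0%/12 = 0; months 4+ at r₁ = 25.4%/12 = 0.0211667.
After month 3 (no interest yet): B = €915.00 − 3·€25.00 = €840.00.
Then at r₁ with €25.00/mo: n₂ = −ln(1 − r₁·B/P)/ln(1+r₁) ≈ 59.30 → 60 more payments.

63 payments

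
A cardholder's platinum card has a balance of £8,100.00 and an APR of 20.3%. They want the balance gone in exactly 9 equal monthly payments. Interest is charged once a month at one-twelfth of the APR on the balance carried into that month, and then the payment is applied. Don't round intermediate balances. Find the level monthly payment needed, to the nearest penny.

Monthly rate r = 20.3%/12 = 1.69167% = 0.0169167.
Level-payment amortization: P = B₀·r / (1 − (1+r)^(−n)) = 8100.00·0.0169167 / (1 − 1.01692^(−9)).
Denominator 1 − (1+r)^(−9) = 0.140132146.
P = 137.025 / 0.140132146 ≈ 977.83.

£977.83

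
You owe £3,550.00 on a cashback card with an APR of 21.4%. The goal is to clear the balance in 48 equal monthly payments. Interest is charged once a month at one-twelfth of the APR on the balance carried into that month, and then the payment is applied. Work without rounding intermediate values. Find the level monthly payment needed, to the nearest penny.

Monthly rate r = 21.4%/12 = 1.78333% = 0.0178333.
Level-payment amortization: P = B₀·r / (1 − (1+r)^(−n)) = 3550.00·0.0178333 / (1 − 1.01783^(−48)).
Denominator 1 − (1+r)^(−48) = 0.571925007.
P = 63.3083 / 0.571925007 ≈ 110.69.

£110.69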